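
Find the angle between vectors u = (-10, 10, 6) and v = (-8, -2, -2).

u·v = (-10)·(-8) + 10·(-2) + 6·(-2) = 80 - 20 - 12 = 48
|u| = √((-10)² + 10² + 6²) = √236 ≈ 15.36
|v| = √((-8)² + (-2)² + (-2)²) = √72 ≈ 8.485
cos θ = (u·v)/(|u||v|) = 48/(15.36·8.485) ≈ 0.3682
θ = arccos(0.3682) ≈ 68.39°

68.39°


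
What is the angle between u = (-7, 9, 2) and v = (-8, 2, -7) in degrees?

u·v = (-7)·(-8) + 9·2 + 2·(-7) = 56 + 18 - 14 = 60
|u| = √((-7)² + 9² + 2²) = √134 ≈ 11.58
|v| = √((-8)² + 2² + (-7)²) = √117 ≈ 10.82
cos θ = (u·v)/(|u||v|) = 60/(11.58·10.82) ≈ 0.4792
θ = arccos(0.4792) ≈ 61.37°

61.37°


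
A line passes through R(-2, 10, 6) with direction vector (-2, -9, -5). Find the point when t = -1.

P(t) = R + t·d
  = (-2 + (-2)·(-1), 10 + (-9)·(-1), 6 + (-5)·(-1))
  = (-2 + 2, 10 + 9, 6 + 5)
  = (0, 19, 11)

(0, 19, 11)


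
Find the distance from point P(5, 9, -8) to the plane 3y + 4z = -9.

distance = |a·x₀ + b·y₀ + c·z₀ - d| / √(a² + b² + c²)
  = |0·5 + 3·9 + 4·(-8) - (-9)| / √(0² + 3² + 4²)
  = |0 + 27 - 32 + 9| / √(0 + 9 + 16)
  = |4| / √25
  = 4 / 5
  ≈ 0.8

0.8


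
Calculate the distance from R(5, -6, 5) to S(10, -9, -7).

d = √[(x₂-x₁)² + (y₂-y₁)² + (z₂-z₁)²]
  = √[5² + (-3)² + (-12)²]
  = √[25 + 9 + 144]
  = √178
  ≈ 13.34

13.34


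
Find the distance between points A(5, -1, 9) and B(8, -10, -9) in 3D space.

d = √[(x₂-x₁)² + (y₂-y₁)² + (z₂-z₁)²]
  = √[3² + (-9)² + (-18)²]
  = √[9 + 81 + 324]
  = √414
  ≈ 20.35

20.35


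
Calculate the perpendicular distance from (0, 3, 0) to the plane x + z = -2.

distance = |a·x₀ + b·y₀ + c·z₀ - d| / √(a² + b² + c²)
  = |1·0 + 0·3 + 1·0 - (-2)| / √(1² + 0² + 1²)
  = |0 + 0 + 0 + 2| / √(1 + 0 + 1)
  = |2| / √2
  = 2 / 1.414
  ≈ 1.414

1.414


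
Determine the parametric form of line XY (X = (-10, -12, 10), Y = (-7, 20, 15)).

Direction vector d = Y - X = (-7 + 10, 20 + 12, 15 - 10) = (3, 32, 5)
Parametric form r = X + t·d:
x = -10 + 3t, y = -12 + 32t, z = 10 + 5t

x = -10 + 3t, y = -12 + 32t, z = 10 + 5t


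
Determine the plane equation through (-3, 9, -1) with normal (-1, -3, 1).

The plane through P with normal n = (a, b, c) satisfies n·(r - P) = 0,
i.e. ax + by + cz = a·x₀ + b·y₀ + c·z₀.
d = (-1)·(-3) + (-3)·9 + 1·(-1)
  = 3 - 27 - 1
  = -25
Equation: -x - 3y + z = -25

-x - 3y + z = -25


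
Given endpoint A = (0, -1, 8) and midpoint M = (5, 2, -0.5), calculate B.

B = 2M - A
  = (2·5 - 0, 2·2 - (-1), 2·(-0.5) - 8)
  = (10 + 0, 4 + 1, -1 - 8)
  = (10, 5, -9)

(10, 5, -9)


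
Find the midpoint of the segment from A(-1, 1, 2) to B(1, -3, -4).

M = ((x₁+x₂)/2, (y₁+y₂)/2, (z₁+z₂)/2)
  = ((-1 + 1)/2, (1 - 3)/2, (2 - 4)/2)
  = (0/2, -2/2, -2/2)
  = (0, -1, -1)

(0, -1, -1)


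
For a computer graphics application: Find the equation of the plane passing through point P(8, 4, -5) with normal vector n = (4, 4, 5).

The plane through P with normal n = (a, b, c) satisfies n·(r - P) = 0,
i.e. ax + by + cz = a·x₀ + b·y₀ + c·z₀.
d = 4·8 + 4·4 + 5·(-5)
  = 32 + 16 - 25
  = 23
Equation: 4x + 4y + 5z = 23

4x + 4y + 5z = 23


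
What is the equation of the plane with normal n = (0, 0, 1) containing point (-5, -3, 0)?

The plane through P with normal n = (a, b, c) satisfies n·(r - P) = 0,
i.e. ax + by + cz = a·x₀ + b·y₀ + c·z₀.
d = 0·(-5) + 0·(-3) + 1·0
  = 0 + 0 + 0
  = 0
Equation: z = 0

z = 0


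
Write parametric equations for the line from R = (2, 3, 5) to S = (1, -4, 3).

Direction vector d = S - R = (1 - 2, -4 - 3, 3 - 5) = (-1, -7, -2)
Parametric form r = R + t·d:
x = 2 - t, y = 3 - 7t, z = 5 - 2t

x = 2 - t, y = 3 - 7t, z = 5 - 2t


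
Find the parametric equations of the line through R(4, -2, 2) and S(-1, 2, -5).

Direction vector d = S - R = (-1 - 4, 2 + 2, -5 - 2) = (-5, 4, -7)
Parametric form r = R + t·d:
x = 4 - 5t, y = -2 + 4t, z = 2 - 7t

x = 4 - 5t, y = -2 + 4t, z = 2 - 7t


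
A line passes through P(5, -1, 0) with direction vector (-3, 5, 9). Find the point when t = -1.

P(t) = P + t·d
  = (5 + (-3)·(-1), -1 + 5·(-1), 0 + 9·(-1))
  = (5 + 3, -1 - 5, 0 - 9)
  = (8, -6, -9)

(8, -6, -9)


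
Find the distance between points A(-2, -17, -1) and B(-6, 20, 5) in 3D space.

d = √[(x₂-x₁)² + (y₂-y₁)² + (z₂-z₁)²]
  = √[(-4)² + 37² + 6²]
  = √[16 + 1369 + 36]
  = √1421
  ≈ 37.7

37.7


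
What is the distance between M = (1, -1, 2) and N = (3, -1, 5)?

d = √[(x₂-x₁)² + (y₂-y₁)² + (z₂-z₁)²]
  = √[2² + 0² + 3²]
  = √[4 + 0 + 9]
  = √13
  ≈ 3.606

3.606


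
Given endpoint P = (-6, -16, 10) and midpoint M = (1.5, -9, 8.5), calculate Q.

Q = 2M - P
  = (2·1.5 - (-6), 2·(-9) - (-16), 2·8.5 - 10)
  = (3 + 6, -18 + 16, 17 - 10)
  = (9, -2, 7)

(9, -2, 7)


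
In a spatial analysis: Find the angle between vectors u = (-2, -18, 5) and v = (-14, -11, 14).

u·v = (-2)·(-14) + (-18)·(-11) + 5·14 = 28 + 198 + 70 = 296
|u| = √((-2)² + (-18)² + 5²) = √353 ≈ 18.79
|v| = √((-14)² + (-11)² + 14²) = √513 ≈ 22.65
cos θ = (u·v)/(|u||v|) = 296/(18.79·22.65) ≈ 0.6956
θ = arccos(0.6956) ≈ 45.93°

45.93°


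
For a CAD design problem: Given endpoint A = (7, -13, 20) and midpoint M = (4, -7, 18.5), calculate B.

B = 2M - A
  = (2·4 - 7, 2·(-7) - (-13), 2·18.5 - 20)
  = (8 - 7, -14 + 13, 37 - 20)
  = (1, -1, 17)

(1, -1, 17)


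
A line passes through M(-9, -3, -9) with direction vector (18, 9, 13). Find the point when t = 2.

P(t) = M + t·d
  = (-9 + 18·2, -3 + 9·2, -9 + 13·2)
  = (-9 + 36, -3 + 18, -9 + 26)
  = (27, 15, 17)

(27, 15, 17)


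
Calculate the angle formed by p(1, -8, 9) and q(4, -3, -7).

p·q = 1·4 + (-8)·(-3) + 9·(-7) = 4 + 24 - 63 = -35
|p| = √(1² + (-8)² + 9²) = √146 ≈ 12.08
|q| = √(4² + (-3)² + (-7)²) = √74 ≈ 8.602
cos θ = (p·q)/(|p||q|) = -35/(12.08·8.602) ≈ -0.3367
θ = arccos(-0.3367) ≈ 109.7°

109.7°


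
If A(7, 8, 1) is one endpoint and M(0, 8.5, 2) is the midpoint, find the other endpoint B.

B = 2M - A
  = (2·0 - 7, 2·8.5 - 8, 2·2 - 1)
  = (0 - 7, 17 - 8, 4 - 1)
  = (-7, 9, 3)

(-7, 9, 3)


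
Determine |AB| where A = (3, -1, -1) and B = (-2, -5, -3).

d = √[(x₂-x₁)² + (y₂-y₁)² + (z₂-z₁)²]
  = √[(-5)² + (-4)² + (-2)²]
  = √[25 + 16 + 4]
  = √45
  ≈ 6.708

6.708


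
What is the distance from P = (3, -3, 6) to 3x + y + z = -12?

distance = |a·x₀ + b·y₀ + c·z₀ - d| / √(a² + b² + c²)
  = |3·3 + 1·(-3) + 1·6 - (-12)| / √(3² + 1² + 1²)
  = |9 - 3 + 6 + 12| / √(9 + 1 + 1)
  = |24| / √11
  = 24 / 3.317
  ≈ 7.236

7.236


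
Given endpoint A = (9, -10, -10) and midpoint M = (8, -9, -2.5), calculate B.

B = 2M - A
  = (2·8 - 9, 2·(-9) - (-10), 2·(-2.5) - (-10))
  = (16 - 9, -18 + 10, -5 + 10)
  = (7, -8, 5)

(7, -8, 5)


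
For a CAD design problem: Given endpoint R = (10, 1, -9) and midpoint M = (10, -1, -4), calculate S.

S = 2M - R
  = (2·10 - 10, 2·(-1) - 1, 2·(-4) - (-9))
  = (20 - 10, -2 - 1, -8 + 9)
  = (10, -3, 1)

(10, -3, 1)


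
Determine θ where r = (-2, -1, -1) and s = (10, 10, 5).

r·s = (-2)·10 + (-1)·10 + (-1)·5 = -20 - 10 - 5 = -35
|r| = √((-2)² + (-1)² + (-1)²) = √6 ≈ 2.449
|s| = √(10² + 10² + 5²) = √225 ≈ 15
cos θ = (r·s)/(|r||s|) = -35/(2.449·15) ≈ -0.9526
θ = arccos(-0.9526) ≈ 162.3°

162.3°


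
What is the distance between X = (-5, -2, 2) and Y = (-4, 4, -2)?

d = √[(x₂-x₁)² + (y₂-y₁)² + (z₂-z₁)²]
  = √[1² + 6² + (-4)²]
  = √[1 + 36 + 16]
  = √53
  ≈ 7.28

7.28


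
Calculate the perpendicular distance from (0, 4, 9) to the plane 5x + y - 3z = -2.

distance = |a·x₀ + b·y₀ + c·z₀ - d| / √(a² + b² + c²)
  = |5·0 + 1·4 + (-3)·9 - (-2)| / √(5² + 1² + (-3)²)
  = |0 + 4 - 27 + 2| / √(25 + 1 + 9)
  = |-21| / √35
  = 21 / 5.916
  ≈ 3.55

3.55


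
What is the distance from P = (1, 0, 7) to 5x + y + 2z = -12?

distance = |a·x₀ + b·y₀ + c·z₀ - d| / √(a² + b² + c²)
  = |5·1 + 1·0 + 2·7 - (-12)| / √(5² + 1² + 2²)
  = |5 + 0 + 14 + 12| / √(25 + 1 + 4)
  = |31| / √30
  = 31 / 5.477
  ≈ 5.66

5.66


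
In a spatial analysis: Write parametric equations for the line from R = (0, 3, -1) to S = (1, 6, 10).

Direction vector d = S - R = (1 + 0, 6 - 3, 10 + 1) = (1, 3, 11)
Parametric form r = R + t·d:
x = 0 + t, y = 3 + 3t, z = -1 + 11t

x = 0 + t, y = 3 + 3t, z = -1 + 11t


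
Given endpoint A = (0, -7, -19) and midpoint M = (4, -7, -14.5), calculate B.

B = 2M - A
  = (2·4 - 0, 2·(-7) - (-7), 2·(-14.5) - (-19))
  = (8 + 0, -14 + 7, -29 + 19)
  = (8, -7, -10)

(8, -7, -10)


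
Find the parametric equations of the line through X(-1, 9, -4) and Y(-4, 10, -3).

Direction vector d = Y - X = (-4 + 1, 10 - 9, -3 + 4) = (-3, 1, 1)
Parametric form r = X + t·d:
x = -1 - 3t, y = 9 + t, z = -4 + t

x = -1 - 3t, y = 9 + t, z = -4 + t


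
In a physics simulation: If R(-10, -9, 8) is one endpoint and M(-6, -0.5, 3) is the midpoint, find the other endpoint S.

S = 2M - R
  = (2·(-6) - (-10), 2·(-0.5) - (-9), 2·3 - 8)
  = (-12 + 10, -1 + 9, 6 - 8)
  = (-2, 8, -2)

(-2, 8, -2)


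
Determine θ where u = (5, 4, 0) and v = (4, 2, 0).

u·v = 5·4 + 4·2 + 0·0 = 20 + 8 + 0 = 28
|u| = √(5² + 4² + 0²) = √41 ≈ 6.403
|v| = √(4² + 2² + 0²) = √20 ≈ 4.472
cos θ = (u·v)/(|u||v|) = 28/(6.403·4.472) ≈ 0.9778
θ = arccos(0.9778) ≈ 12.09°

12.09°


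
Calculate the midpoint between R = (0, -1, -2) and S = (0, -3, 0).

M = ((x₁+x₂)/2, (y₁+y₂)/2, (z₁+z₂)/2)
  = ((0 + 0)/2, (-1 - 3)/2, (-2 + 0)/2)
  = (0/2, -4/2, -2/2)
  = (0, -2, -1)

(0, -2, -1)


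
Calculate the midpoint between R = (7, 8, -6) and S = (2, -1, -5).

M = ((x₁+x₂)/2, (y₁+y₂)/2, (z₁+z₂)/2)
  = ((7 + 2)/2, (8 - 1)/2, (-6 - 5)/2)
  = (9/2, 7/2, -11/2)
  = (4.5, 3.5, -5.5)

(4.5, 3.5, -5.5)


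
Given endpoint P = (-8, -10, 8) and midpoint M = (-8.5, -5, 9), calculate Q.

Q = 2M - P
  = (2·(-8.5) - (-8), 2·(-5) - (-10), 2·9 - 8)
  = (-17 + 8, -10 + 10, 18 - 8)
  = (-9, 0, 10)

(-9, 0, 10)


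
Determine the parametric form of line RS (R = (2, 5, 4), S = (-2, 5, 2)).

Direction vector d = S - R = (-2 - 2, 5 - 5, 2 - 4) = (-4, 0, -2)
Parametric form r = R + t·d:
x = 2 - 4t, y = 5, z = 4 - 2t

x = 2 - 4t, y = 5, z = 4 - 2t


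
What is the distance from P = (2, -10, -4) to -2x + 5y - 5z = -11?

distance = |a·x₀ + b·y₀ + c·z₀ - d| / √(a² + b² + c²)
  = |(-2)·2 + 5·(-10) + (-5)·(-4) - (-11)| / √((-2)² + 5² + (-5)²)
  = |-4 - 50 + 20 + 11| / √(4 + 25 + 25)
  = |-23| / √54
  = 23 / 7.348
  ≈ 3.13

3.13


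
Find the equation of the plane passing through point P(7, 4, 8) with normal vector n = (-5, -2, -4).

The plane through P with normal n = (a, b, c) satisfies n·(r - P) = 0,
i.e. ax + by + cz = a·x₀ + b·y₀ + c·z₀.
d = (-5)·7 + (-2)·4 + (-4)·8
  = -35 - 8 - 32
  = -75
Equation: -5x - 2y - 4z = -75

-5x - 2y - 4z = -75


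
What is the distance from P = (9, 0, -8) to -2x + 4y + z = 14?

distance = |a·x₀ + b·y₀ + c·z₀ - d| / √(a² + b² + c²)
  = |(-2)·9 + 4·0 + 1·(-8) - 14| / √((-2)² + 4² + 1²)
  = |-18 + 0 - 8 - 14| / √(4 + 16 + 1)
  = |-40| / √21
  = 40 / 4.583
  ≈ 8.729

8.729


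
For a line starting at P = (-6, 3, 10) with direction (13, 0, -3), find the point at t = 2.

P(t) = P + t·d
  = (-6 + 13·2, 3 + 0·2, 10 + (-3)·2)
  = (-6 + 26, 3 + 0, 10 - 6)
  = (20, 3, 4)

(20, 3, 4)


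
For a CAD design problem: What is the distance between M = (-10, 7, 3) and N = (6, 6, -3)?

d = √[(x₂-x₁)² + (y₂-y₁)² + (z₂-z₁)²]
  = √[16² + (-1)² + (-6)²]
  = √[256 + 1 + 36]
  = √293
  ≈ 17.12

17.12


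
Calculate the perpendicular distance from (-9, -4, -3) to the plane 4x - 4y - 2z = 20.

distance = |a·x₀ + b·y₀ + c·z₀ - d| / √(a² + b² + c²)
  = |4·(-9) + (-4)·(-4) + (-2)·(-3) - 20| / √(4² + (-4)² + (-2)²)
  = |-36 + 16 + 6 - 20| / √(16 + 16 + 4)
  = |-34| / √36
  = 34 / 6
  ≈ 5.667

5.667


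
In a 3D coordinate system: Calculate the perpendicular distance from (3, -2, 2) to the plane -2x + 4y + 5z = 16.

distance = |a·x₀ + b·y₀ + c·z₀ - d| / √(a² + b² + c²)
  = |(-2)·3 + 4·(-2) + 5·2 - 16| / √((-2)² + 4² + 5²)
  = |-6 - 8 + 10 - 16| / √(4 + 16 + 25)
  = |-20| / √45
  = 20 / 6.708
  ≈ 2.981

2.981


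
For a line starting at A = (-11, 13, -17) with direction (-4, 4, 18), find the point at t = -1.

P(t) = A + t·d
  = (-11 + (-4)·(-1), 13 + 4·(-1), -17 + 18·(-1))
  = (-11 + 4, 13 - 4, -17 - 18)
  = (-7, 9, -35)

(-7, 9, -35)


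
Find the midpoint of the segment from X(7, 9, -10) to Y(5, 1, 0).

M = ((x₁+x₂)/2, (y₁+y₂)/2, (z₁+z₂)/2)
  = ((7 + 5)/2, (9 + 1)/2, (-10 + 0)/2)
  = (12/2, 10/2, -10/2)
  = (6, 5, -5)

(6, 5, -5)


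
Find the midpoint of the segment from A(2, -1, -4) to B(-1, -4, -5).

M = ((x₁+x₂)/2, (y₁+y₂)/2, (z₁+z₂)/2)
  = ((2 - 1)/2, (-1 - 4)/2, (-4 - 5)/2)
  = (1/2, -5/2, -9/2)
  = (0.5, -2.5, -4.5)

(0.5, -2.5, -4.5)


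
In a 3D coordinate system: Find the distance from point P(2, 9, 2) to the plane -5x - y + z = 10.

distance = |a·x₀ + b·y₀ + c·z₀ - d| / √(a² + b² + c²)
  = |(-5)·2 + (-1)·9 + 1·2 - 10| / √((-5)² + (-1)² + 1²)
  = |-10 - 9 + 2 - 10| / √(25 + 1 + 1)
  = |-27| / √27
  = 27 / 5.196
  ≈ 5.196

5.196


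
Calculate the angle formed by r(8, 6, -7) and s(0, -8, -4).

r·s = 8·0 + 6·(-8) + (-7)·(-4) = 0 - 48 + 28 = -20
|r| = √(8² + 6² + (-7)²) = √149 ≈ 12.21
|s| = √(0² + (-8)² + (-4)²) = √80 ≈ 8.944
cos θ = (r·s)/(|r||s|) = -20/(12.21·8.944) ≈ -0.1832
θ = arccos(-0.1832) ≈ 100.6°

100.6°


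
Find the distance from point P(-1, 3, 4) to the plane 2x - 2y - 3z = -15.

distance = |a·x₀ + b·y₀ + c·z₀ - d| / √(a² + b² + c²)
  = |2·(-1) + (-2)·3 + (-3)·4 - (-15)| / √(2² + (-2)² + (-3)²)
  = |-2 - 6 - 12 + 15| / √(4 + 4 + 9)
  = |-5| / √17
  = 5 / 4.123
  ≈ 1.213

1.213


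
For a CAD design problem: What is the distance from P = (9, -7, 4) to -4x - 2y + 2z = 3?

distance = |a·x₀ + b·y₀ + c·z₀ - d| / √(a² + b² + c²)
  = |(-4)·9 + (-2)·(-7) + 2·4 - 3| / √((-4)² + (-2)² + 2²)
  = |-36 + 14 + 8 - 3| / √(16 + 4 + 4)
  = |-17| / √24
  = 17 / 4.899
  ≈ 3.47

3.47


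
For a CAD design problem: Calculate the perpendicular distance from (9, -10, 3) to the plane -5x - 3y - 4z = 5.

distance = |a·x₀ + b·y₀ + c·z₀ - d| / √(a² + b² + c²)
  = |(-5)·9 + (-3)·(-10) + (-4)·3 - 5| / √((-5)² + (-3)² + (-4)²)
  = |-45 + 30 - 12 - 5| / √(25 + 9 + 16)
  = |-32| / √50
  = 32 / 7.071
  ≈ 4.525

4.525


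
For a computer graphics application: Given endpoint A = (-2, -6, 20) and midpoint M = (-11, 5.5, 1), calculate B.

B = 2M - A
  = (2·(-11) - (-2), 2·5.5 - (-6), 2·1 - 20)
  = (-22 + 2, 11 + 6, 2 - 20)
  = (-20, 17, -18)

(-20, 17, -18)


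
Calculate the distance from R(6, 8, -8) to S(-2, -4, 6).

d = √[(x₂-x₁)² + (y₂-y₁)² + (z₂-z₁)²]
  = √[(-8)² + (-12)² + 14²]
  = √[64 + 144 + 196]
  = √404
  ≈ 20.1

20.1


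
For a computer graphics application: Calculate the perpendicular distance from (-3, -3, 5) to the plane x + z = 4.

distance = |a·x₀ + b·y₀ + c·z₀ - d| / √(a² + b² + c²)
  = |1·(-3) + 0·(-3) + 1·5 - 4| / √(1² + 0² + 1²)
  = |-3 + 0 + 5 - 4| / √(1 + 0 + 1)
  = |-2| / √2
  = 2 / 1.414
  ≈ 1.414

1.414


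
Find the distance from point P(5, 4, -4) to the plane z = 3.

distance = |a·x₀ + b·y₀ + c·z₀ - d| / √(a² + b² + c²)
  = |0·5 + 0·4 + 1·(-4) - 3| / √(0² + 0² + 1²)
  = |0 + 0 - 4 - 3| / √(0 + 0 + 1)
  = |-7| / √1
  = 7 / 1
  ≈ 7

7


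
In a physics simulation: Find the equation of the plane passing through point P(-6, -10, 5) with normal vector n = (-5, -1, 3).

The plane through P with normal n = (a, b, c) satisfies n·(r - P) = 0,
i.e. ax + by + cz = a·x₀ + b·y₀ + c·z₀.
d = (-5)·(-6) + (-1)·(-10) + 3·5
  = 30 + 10 + 15
  = 55
Equation: -5x - y + 3z = 55

-5x - y + 3z = 55


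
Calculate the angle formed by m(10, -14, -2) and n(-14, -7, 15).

m·n = 10·(-14) + (-14)·(-7) + (-2)·15 = -140 + 98 - 30 = -72
|m| = √(10² + (-14)² + (-2)²) = √300 ≈ 17.32
|n| = √((-14)² + (-7)² + 15²) = √470 ≈ 21.68
cos θ = (m·n)/(|m||n|) = -72/(17.32·21.68) ≈ -0.1917
θ = arccos(-0.1917) ≈ 101.1°

101.1°


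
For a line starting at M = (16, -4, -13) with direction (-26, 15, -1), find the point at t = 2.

P(t) = M + t·d
  = (16 + (-26)·2, -4 + 15·2, -13 + (-1)·2)
  = (16 - 52, -4 + 30, -13 - 2)
  = (-36, 26, -15)

(-36, 26, -15)


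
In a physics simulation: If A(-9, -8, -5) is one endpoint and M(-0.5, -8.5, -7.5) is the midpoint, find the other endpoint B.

B = 2M - A
  = (2·(-0.5) - (-9), 2·(-8.5) - (-8), 2·(-7.5) - (-5))
  = (-1 + 9, -17 + 8, -15 + 5)
  = (8, -9, -10)

(8, -9, -10)


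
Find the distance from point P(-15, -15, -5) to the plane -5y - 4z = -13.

distance = |a·x₀ + b·y₀ + c·z₀ - d| / √(a² + b² + c²)
  = |0·(-15) + (-5)·(-15) + (-4)·(-5) - (-13)| / √(0² + (-5)² + (-4)²)
  = |0 + 75 + 20 + 13| / √(0 + 25 + 16)
  = |108| / √41
  = 108 / 6.403
  ≈ 16.87

16.87


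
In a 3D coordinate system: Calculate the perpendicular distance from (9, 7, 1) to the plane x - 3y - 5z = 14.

distance = |a·x₀ + b·y₀ + c·z₀ - d| / √(a² + b² + c²)
  = |1·9 + (-3)·7 + (-5)·1 - 14| / √(1² + (-3)² + (-5)²)
  = |9 - 21 - 5 - 14| / √(1 + 9 + 25)
  = |-31| / √35
  = 31 / 5.916
  ≈ 5.24

5.24


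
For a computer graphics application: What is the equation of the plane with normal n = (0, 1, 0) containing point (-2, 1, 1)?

The plane through P with normal n = (a, b, c) satisfies n·(r - P) = 0,
i.e. ax + by + cz = a·x₀ + b·y₀ + c·z₀.
d = 0·(-2) + 1·1 + 0·1
  = 0 + 1 + 0
  = 1
Equation: y = 1

y = 1


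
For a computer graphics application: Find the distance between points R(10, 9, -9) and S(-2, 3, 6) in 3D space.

d = √[(x₂-x₁)² + (y₂-y₁)² + (z₂-z₁)²]
  = √[(-12)² + (-6)² + 15²]
  = √[144 + 36 + 225]
  = √405
  ≈ 20.12

20.12


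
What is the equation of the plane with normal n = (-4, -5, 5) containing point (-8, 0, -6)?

The plane through P with normal n = (a, b, c) satisfies n·(r - P) = 0,
i.e. ax + by + cz = a·x₀ + b·y₀ + c·z₀.
d = (-4)·(-8) + (-5)·0 + 5·(-6)
  = 32 + 0 - 30
  = 2
Equation: -4x - 5y + 5z = 2

-4x - 5y + 5z = 2


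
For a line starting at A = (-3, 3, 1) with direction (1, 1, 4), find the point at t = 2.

P(t) = A + t·d
  = (-3 + 1·2, 3 + 1·2, 1 + 4·2)
  = (-3 + 2, 3 + 2, 1 + 8)
  = (-1, 5, 9)

(-1, 5, 9)


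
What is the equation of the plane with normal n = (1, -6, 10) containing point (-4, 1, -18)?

The plane through P with normal n = (a, b, c) satisfies n·(r - P) = 0,
i.e. ax + by + cz = a·x₀ + b·y₀ + c·z₀.
d = 1·(-4) + (-6)·1 + 10·(-18)
  = -4 - 6 - 180
  = -190
Equation: x - 6y + 10z = -190

x - 6y + 10z = -190


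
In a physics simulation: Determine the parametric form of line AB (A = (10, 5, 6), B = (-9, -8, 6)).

Direction vector d = B - A = (-9 - 10, -8 - 5, 6 - 6) = (-19, -13, 0)
Parametric form r = A + t·d:
x = 10 - 19t, y = 5 - 13t, z = 6

x = 10 - 19t, y = 5 - 13t, z = 6


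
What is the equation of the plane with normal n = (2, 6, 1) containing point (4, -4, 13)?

The plane through P with normal n = (a, b, c) satisfies n·(r - P) = 0,
i.e. ax + by + cz = a·x₀ + b·y₀ + c·z₀.
d = 2·4 + 6·(-4) + 1·13
  = 8 - 24 + 13
  = -3
Equation: 2x + 6y + z = -3

2x + 6y + z = -3


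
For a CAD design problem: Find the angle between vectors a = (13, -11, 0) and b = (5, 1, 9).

a·b = 13·5 + (-11)·1 + 0·9 = 65 - 11 + 0 = 54
|a| = √(13² + (-11)² + 0²) = √290 ≈ 17.03
|b| = √(5² + 1² + 9²) = √107 ≈ 10.34
cos θ = (a·b)/(|a||b|) = 54/(17.03·10.34) ≈ 0.3066
θ = arccos(0.3066) ≈ 72.15°

72.15°


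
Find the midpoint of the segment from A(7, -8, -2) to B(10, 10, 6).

M = ((x₁+x₂)/2, (y₁+y₂)/2, (z₁+z₂)/2)
  = ((7 + 10)/2, (-8 + 10)/2, (-2 + 6)/2)
  = (17/2, 2/2, 4/2)
  = (8.5, 1, 2)

(8.5, 1, 2)


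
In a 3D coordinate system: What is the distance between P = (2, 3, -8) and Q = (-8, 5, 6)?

d = √[(x₂-x₁)² + (y₂-y₁)² + (z₂-z₁)²]
  = √[(-10)² + 2² + 14²]
  = √[100 + 4 + 196]
  = √300
  ≈ 17.32

17.32


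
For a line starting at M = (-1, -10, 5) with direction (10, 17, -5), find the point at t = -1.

P(t) = M + t·d
  = (-1 + 10·(-1), -10 + 17·(-1), 5 + (-5)·(-1))
  = (-1 - 10, -10 - 17, 5 + 5)
  = (-11, -27, 10)

(-11, -27, 10)


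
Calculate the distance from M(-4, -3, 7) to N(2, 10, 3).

d = √[(x₂-x₁)² + (y₂-y₁)² + (z₂-z₁)²]
  = √[6² + 13² + (-4)²]
  = √[36 + 169 + 16]
  = √221
  ≈ 14.87

14.87


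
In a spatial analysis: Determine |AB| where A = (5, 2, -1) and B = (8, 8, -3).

d = √[(x₂-x₁)² + (y₂-y₁)² + (z₂-z₁)²]
  = √[3² + 6² + (-2)²]
  = √[9 + 36 + 4]
  = √49
  ≈ 7

7


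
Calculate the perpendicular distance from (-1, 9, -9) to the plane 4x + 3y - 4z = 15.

distance = |a·x₀ + b·y₀ + c·z₀ - d| / √(a² + b² + c²)
  = |4·(-1) + 3·9 + (-4)·(-9) - 15| / √(4² + 3² + (-4)²)
  = |-4 + 27 + 36 - 15| / √(16 + 9 + 16)
  = |44| / √41
  = 44 / 6.403
  ≈ 6.872

6.872


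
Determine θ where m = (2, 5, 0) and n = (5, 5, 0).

m·n = 2·5 + 5·5 + 0·0 = 10 + 25 + 0 = 35
|m| = √(2² + 5² + 0²) = √29 ≈ 5.385
|n| = √(5² + 5² + 0²) = √50 ≈ 7.071
cos θ = (m·n)/(|m||n|) = 35/(5.385·7.071) ≈ 0.9191
θ = arccos(0.9191) ≈ 23.2°

23.2°


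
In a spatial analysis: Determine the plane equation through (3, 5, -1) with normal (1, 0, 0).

The plane through P with normal n = (a, b, c) satisfies n·(r - P) = 0,
i.e. ax + by + cz = a·x₀ + b·y₀ + c·z₀.
d = 1·3 + 0·5 + 0·(-1)
  = 3 + 0 + 0
  = 3
Equation: x = 3

x = 3


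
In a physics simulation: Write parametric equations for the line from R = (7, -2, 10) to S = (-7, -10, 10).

Direction vector d = S - R = (-7 - 7, -10 + 2, 10 - 10) = (-14, -8, 0)
Parametric form r = R + t·d:
x = 7 - 14t, y = -2 - 8t, z = 10

x = 7 - 14t, y = -2 - 8t, z = 10


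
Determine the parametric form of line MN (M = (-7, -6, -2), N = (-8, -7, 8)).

Direction vector d = N - M = (-8 + 7, -7 + 6, 8 + 2) = (-1, -1, 10)
Parametric form r = M + t·d:
x = -7 - t, y = -6 - t, z = -2 + 10t

x = -7 - t, y = -6 - t, z = -2 + 10t


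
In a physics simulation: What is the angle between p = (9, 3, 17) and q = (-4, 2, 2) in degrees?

p·q = 9·(-4) + 3·2 + 17·2 = -36 + 6 + 34 = 4
|p| = √(9² + 3² + 17²) = √379 ≈ 19.47
|q| = √((-4)² + 2² + 2²) = √24 ≈ 4.899
cos θ = (p·q)/(|p||q|) = 4/(19.47·4.899) ≈ 0.04194
θ = arccos(0.04194) ≈ 87.6°

87.6°


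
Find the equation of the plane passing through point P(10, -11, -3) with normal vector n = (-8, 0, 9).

The plane through P with normal n = (a, b, c) satisfies n·(r - P) = 0,
i.e. ax + by + cz = a·x₀ + b·y₀ + c·z₀.
d = (-8)·10 + 0·(-11) + 9·(-3)
  = -80 + 0 - 27
  = -107
Equation: -8x + 9z = -107

-8x + 9z = -107


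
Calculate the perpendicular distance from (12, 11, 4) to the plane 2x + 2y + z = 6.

distance = |a·x₀ + b·y₀ + c·z₀ - d| / √(a² + b² + c²)
  = |2·12 + 2·11 + 1·4 - 6| / √(2² + 2² + 1²)
  = |24 + 22 + 4 - 6| / √(4 + 4 + 1)
  = |44| / √9
  = 44 / 3
  ≈ 14.67

14.67


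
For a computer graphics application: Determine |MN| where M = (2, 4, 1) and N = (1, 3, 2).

d = √[(x₂-x₁)² + (y₂-y₁)² + (z₂-z₁)²]
  = √[(-1)² + (-1)² + 1²]
  = √[1 + 1 + 1]
  = √3
  ≈ 1.732

1.732


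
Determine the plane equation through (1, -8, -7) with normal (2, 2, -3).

The plane through P with normal n = (a, b, c) satisfies n·(r - P) = 0,
i.e. ax + by + cz = a·x₀ + b·y₀ + c·z₀.
d = 2·1 + 2·(-8) + (-3)·(-7)
  = 2 - 16 + 21
  = 7
Equation: 2x + 2y - 3z = 7

2x + 2y - 3z = 7


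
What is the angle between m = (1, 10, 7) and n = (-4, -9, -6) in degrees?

m·n = 1·(-4) + 10·(-9) + 7·(-6) = -4 - 90 - 42 = -136
|m| = √(1² + 10² + 7²) = √150 ≈ 12.25
|n| = √((-4)² + (-9)² + (-6)²) = √133 ≈ 11.53
cos θ = (m·n)/(|m||n|) = -136/(12.25·11.53) ≈ -0.9629
θ = arccos(-0.9629) ≈ 164.3°

164.3°


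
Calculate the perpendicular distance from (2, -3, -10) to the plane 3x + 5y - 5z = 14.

distance = |a·x₀ + b·y₀ + c·z₀ - d| / √(a² + b² + c²)
  = |3·2 + 5·(-3) + (-5)·(-10) - 14| / √(3² + 5² + (-5)²)
  = |6 - 15 + 50 - 14| / √(9 + 25 + 25)
  = |27| / √59
  = 27 / 7.681
  ≈ 3.515

3.515


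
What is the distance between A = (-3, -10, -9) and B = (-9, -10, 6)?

d = √[(x₂-x₁)² + (y₂-y₁)² + (z₂-z₁)²]
  = √[(-6)² + 0² + 15²]
  = √[36 + 0 + 225]
  = √261
  ≈ 16.16

16.16


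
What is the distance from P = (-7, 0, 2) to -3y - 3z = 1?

distance = |a·x₀ + b·y₀ + c·z₀ - d| / √(a² + b² + c²)
  = |0·(-7) + (-3)·0 + (-3)·2 - 1| / √(0² + (-3)² + (-3)²)
  = |0 + 0 - 6 - 1| / √(0 + 9 + 9)
  = |-7| / √18
  = 7 / 4.243
  ≈ 1.65

1.65


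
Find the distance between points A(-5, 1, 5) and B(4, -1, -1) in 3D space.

d = √[(x₂-x₁)² + (y₂-y₁)² + (z₂-z₁)²]
  = √[9² + (-2)² + (-6)²]
  = √[81 + 4 + 36]
  = √121
  ≈ 11

11


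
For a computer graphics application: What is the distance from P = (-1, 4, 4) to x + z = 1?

distance = |a·x₀ + b·y₀ + c·z₀ - d| / √(a² + b² + c²)
  = |1·(-1) + 0·4 + 1·4 - 1| / √(1² + 0² + 1²)
  = |-1 + 0 + 4 - 1| / √(1 + 0 + 1)
  = |2| / √2
  = 2 / 1.414
  ≈ 1.414

1.414


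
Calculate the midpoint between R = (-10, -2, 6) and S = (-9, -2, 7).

M = ((x₁+x₂)/2, (y₁+y₂)/2, (z₁+z₂)/2)
  = ((-10 - 9)/2, (-2 - 2)/2, (6 + 7)/2)
  = (-19/2, -4/2, 13/2)
  = (-9.5, -2, 6.5)

(-9.5, -2, 6.5)


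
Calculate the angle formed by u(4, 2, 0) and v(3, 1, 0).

u·v = 4·3 + 2·1 + 0·0 = 12 + 2 + 0 = 14
|u| = √(4² + 2² + 0²) = √20 ≈ 4.472
|v| = √(3² + 1² + 0²) = √10 ≈ 3.162
cos θ = (u·v)/(|u||v|) = 14/(4.472·3.162) ≈ 0.9899
θ = arccos(0.9899) ≈ 8.13°

8.13°


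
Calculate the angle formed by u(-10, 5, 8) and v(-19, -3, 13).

u·v = (-10)·(-19) + 5·(-3) + 8·13 = 190 - 15 + 104 = 279
|u| = √((-10)² + 5² + 8²) = √189 ≈ 13.75
|v| = √((-19)² + (-3)² + 13²) = √539 ≈ 23.22
cos θ = (u·v)/(|u||v|) = 279/(13.75·23.22) ≈ 0.8741
θ = arccos(0.8741) ≈ 29.06°

29.06°


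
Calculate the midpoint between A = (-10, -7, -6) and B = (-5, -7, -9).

M = ((x₁+x₂)/2, (y₁+y₂)/2, (z₁+z₂)/2)
  = ((-10 - 5)/2, (-7 - 7)/2, (-6 - 9)/2)
  = (-15/2, -14/2, -15/2)
  = (-7.5, -7, -7.5)

(-7.5, -7, -7.5)


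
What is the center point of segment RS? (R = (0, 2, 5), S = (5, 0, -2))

M = ((x₁+x₂)/2, (y₁+y₂)/2, (z₁+z₂)/2)
  = ((0 + 5)/2, (2 + 0)/2, (5 - 2)/2)
  = (5/2, 2/2, 3/2)
  = (2.5, 1, 1.5)

(2.5, 1, 1.5)


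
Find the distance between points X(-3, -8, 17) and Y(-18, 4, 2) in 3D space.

d = √[(x₂-x₁)² + (y₂-y₁)² + (z₂-z₁)²]
  = √[(-15)² + 12² + (-15)²]
  = √[225 + 144 + 225]
  = √594
  ≈ 24.37

24.37


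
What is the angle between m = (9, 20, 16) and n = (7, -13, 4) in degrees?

m·n = 9·7 + 20·(-13) + 16·4 = 63 - 260 + 64 = -133
|m| = √(9² + 20² + 16²) = √737 ≈ 27.15
|n| = √(7² + (-13)² + 4²) = √234 ≈ 15.3
cos θ = (m·n)/(|m||n|) = -133/(27.15·15.3) ≈ -0.3203
θ = arccos(-0.3203) ≈ 108.7°

108.7°


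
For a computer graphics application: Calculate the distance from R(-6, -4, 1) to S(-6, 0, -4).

d = √[(x₂-x₁)² + (y₂-y₁)² + (z₂-z₁)²]
  = √[0² + 4² + (-5)²]
  = √[0 + 16 + 25]
  = √41
  ≈ 6.403

6.403


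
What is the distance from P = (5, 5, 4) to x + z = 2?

distance = |a·x₀ + b·y₀ + c·z₀ - d| / √(a² + b² + c²)
  = |1·5 + 0·5 + 1·4 - 2| / √(1² + 0² + 1²)
  = |5 + 0 + 4 - 2| / √(1 + 0 + 1)
  = |7| / √2
  = 7 / 1.414
  ≈ 4.95

4.95


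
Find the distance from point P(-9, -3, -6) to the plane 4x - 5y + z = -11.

distance = |a·x₀ + b·y₀ + c·z₀ - d| / √(a² + b² + c²)
  = |4·(-9) + (-5)·(-3) + 1·(-6) - (-11)| / √(4² + (-5)² + 1²)
  = |-36 + 15 - 6 + 11| / √(16 + 25 + 1)
  = |-16| / √42
  = 16 / 6.481
  ≈ 2.469

2.469


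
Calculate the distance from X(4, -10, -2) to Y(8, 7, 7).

d = √[(x₂-x₁)² + (y₂-y₁)² + (z₂-z₁)²]
  = √[4² + 17² + 9²]
  = √[16 + 289 + 81]
  = √386
  ≈ 19.65

19.65


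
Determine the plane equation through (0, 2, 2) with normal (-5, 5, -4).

The plane through P with normal n = (a, b, c) satisfies n·(r - P) = 0,
i.e. ax + by + cz = a·x₀ + b·y₀ + c·z₀.
d = (-5)·0 + 5·2 + (-4)·2
  = 0 + 10 - 8
  = 2
Equation: -5x + 5y - 4z = 2

-5x + 5y - 4z = 2


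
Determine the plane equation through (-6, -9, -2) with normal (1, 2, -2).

The plane through P with normal n = (a, b, c) satisfies n·(r - P) = 0,
i.e. ax + by + cz = a·x₀ + b·y₀ + c·z₀.
d = 1·(-6) + 2·(-9) + (-2)·(-2)
  = -6 - 18 + 4
  = -20
Equation: x + 2y - 2z = -20

x + 2y - 2z = -20


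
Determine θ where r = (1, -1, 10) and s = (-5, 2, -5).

r·s = 1·(-5) + (-1)·2 + 10·(-5) = -5 - 2 - 50 = -57
|r| = √(1² + (-1)² + 10²) = √102 ≈ 10.1
|s| = √((-5)² + 2² + (-5)²) = √54 ≈ 7.348
cos θ = (r·s)/(|r||s|) = -57/(10.1·7.348) ≈ -0.768
θ = arccos(-0.768) ≈ 140.2°

140.2°


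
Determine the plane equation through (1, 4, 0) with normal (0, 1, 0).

The plane through P with normal n = (a, b, c) satisfies n·(r - P) = 0,
i.e. ax + by + cz = a·x₀ + b·y₀ + c·z₀.
d = 0·1 + 1·4 + 0·0
  = 0 + 4 + 0
  = 4
Equation: y = 4

y = 4


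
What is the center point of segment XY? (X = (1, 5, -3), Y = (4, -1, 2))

M = ((x₁+x₂)/2, (y₁+y₂)/2, (z₁+z₂)/2)
  = ((1 + 4)/2, (5 - 1)/2, (-3 + 2)/2)
  = (5/2, 4/2, -1/2)
  = (2.5, 2, -0.5)

(2.5, 2, -0.5)


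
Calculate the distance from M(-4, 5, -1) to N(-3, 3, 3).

d = √[(x₂-x₁)² + (y₂-y₁)² + (z₂-z₁)²]
  = √[1² + (-2)² + 4²]
  = √[1 + 4 + 16]
  = √21
  ≈ 4.583

4.583


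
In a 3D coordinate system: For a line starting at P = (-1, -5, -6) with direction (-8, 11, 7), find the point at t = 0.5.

P(t) = P + t·d
  = (-1 + (-8)·0.5, -5 + 11·0.5, -6 + 7·0.5)
  = (-1 - 4, -5 + 5.5, -6 + 3.5)
  = (-5, 0.5, -2.5)

(-5, 0.5, -2.5)


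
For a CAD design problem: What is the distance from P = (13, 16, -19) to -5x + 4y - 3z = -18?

distance = |a·x₀ + b·y₀ + c·z₀ - d| / √(a² + b² + c²)
  = |(-5)·13 + 4·16 + (-3)·(-19) - (-18)| / √((-5)² + 4² + (-3)²)
  = |-65 + 64 + 57 + 18| / √(25 + 16 + 9)
  = |74| / √50
  = 74 / 7.071
  ≈ 10.47

10.47


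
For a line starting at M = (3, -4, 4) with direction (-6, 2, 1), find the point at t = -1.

P(t) = M + t·d
  = (3 + (-6)·(-1), -4 + 2·(-1), 4 + 1·(-1))
  = (3 + 6, -4 - 2, 4 - 1)
  = (9, -6, 3)

(9, -6, 3)


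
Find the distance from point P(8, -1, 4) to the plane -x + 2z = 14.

distance = |a·x₀ + b·y₀ + c·z₀ - d| / √(a² + b² + c²)
  = |(-1)·8 + 0·(-1) + 2·4 - 14| / √((-1)² + 0² + 2²)
  = |-8 + 0 + 8 - 14| / √(1 + 0 + 4)
  = |-14| / √5
  = 14 / 2.236
  ≈ 6.261

6.261


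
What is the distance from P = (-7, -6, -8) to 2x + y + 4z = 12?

distance = |a·x₀ + b·y₀ + c·z₀ - d| / √(a² + b² + c²)
  = |2·(-7) + 1·(-6) + 4·(-8) - 12| / √(2² + 1² + 4²)
  = |-14 - 6 - 32 - 12| / √(4 + 1 + 16)
  = |-64| / √21
  = 64 / 4.583
  ≈ 13.97

13.97


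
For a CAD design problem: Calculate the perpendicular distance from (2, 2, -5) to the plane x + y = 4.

distance = |a·x₀ + b·y₀ + c·z₀ - d| / √(a² + b² + c²)
  = |1·2 + 1·2 + 0·(-5) - 4| / √(1² + 1² + 0²)
  = |2 + 2 + 0 - 4| / √(1 + 1 + 0)
  = |0| / √2
  = 0 / 1.414
  ≈ 0

0


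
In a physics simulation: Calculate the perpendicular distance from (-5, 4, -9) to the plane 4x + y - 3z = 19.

distance = |a·x₀ + b·y₀ + c·z₀ - d| / √(a² + b² + c²)
  = |4·(-5) + 1·4 + (-3)·(-9) - 19| / √(4² + 1² + (-3)²)
  = |-20 + 4 + 27 - 19| / √(16 + 1 + 9)
  = |-8| / √26
  = 8 / 5.099
  ≈ 1.569

1.569


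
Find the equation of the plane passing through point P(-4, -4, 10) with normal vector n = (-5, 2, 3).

The plane through P with normal n = (a, b, c) satisfies n·(r - P) = 0,
i.e. ax + by + cz = a·x₀ + b·y₀ + c·z₀.
d = (-5)·(-4) + 2·(-4) + 3·10
  = 20 - 8 + 30
  = 42
Equation: -5x + 2y + 3z = 42

-5x + 2y + 3z = 42


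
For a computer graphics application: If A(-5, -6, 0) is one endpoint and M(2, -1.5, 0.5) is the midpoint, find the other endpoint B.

B = 2M - A
  = (2·2 - (-5), 2·(-1.5) - (-6), 2·0.5 - 0)
  = (4 + 5, -3 + 6, 1 + 0)
  = (9, 3, 1)

(9, 3, 1)


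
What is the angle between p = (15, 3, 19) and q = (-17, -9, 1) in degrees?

p·q = 15·(-17) + 3·(-9) + 19·1 = -255 - 27 + 19 = -263
|p| = √(15² + 3² + 19²) = √595 ≈ 24.39
|q| = √((-17)² + (-9)² + 1²) = √371 ≈ 19.26
cos θ = (p·q)/(|p||q|) = -263/(24.39·19.26) ≈ -0.5598
θ = arccos(-0.5598) ≈ 124°

124°


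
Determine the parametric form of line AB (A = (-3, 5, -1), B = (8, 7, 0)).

Direction vector d = B - A = (8 + 3, 7 - 5, 0 + 1) = (11, 2, 1)
Parametric form r = A + t·d:
x = -3 + 11t, y = 5 + 2t, z = -1 + t

x = -3 + 11t, y = 5 + 2t, z = -1 + t


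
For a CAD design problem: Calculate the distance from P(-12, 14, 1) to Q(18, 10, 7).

d = √[(x₂-x₁)² + (y₂-y₁)² + (z₂-z₁)²]
  = √[30² + (-4)² + 6²]
  = √[900 + 16 + 36]
  = √952
  ≈ 30.85

30.85


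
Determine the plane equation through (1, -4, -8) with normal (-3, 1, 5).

The plane through P with normal n = (a, b, c) satisfies n·(r - P) = 0,
i.e. ax + by + cz = a·x₀ + b·y₀ + c·z₀.
d = (-3)·1 + 1·(-4) + 5·(-8)
  = -3 - 4 - 40
  = -47
Equation: -3x + y + 5z = -47

-3x + y + 5z = -47


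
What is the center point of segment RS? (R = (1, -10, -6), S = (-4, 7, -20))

M = ((x₁+x₂)/2, (y₁+y₂)/2, (z₁+z₂)/2)
  = ((1 - 4)/2, (-10 + 7)/2, (-6 - 20)/2)
  = (-3/2, -3/2, -26/2)
  = (-1.5, -1.5, -13)

(-1.5, -1.5, -13)


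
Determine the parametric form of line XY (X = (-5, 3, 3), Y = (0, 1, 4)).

Direction vector d = Y - X = (0 + 5, 1 - 3, 4 - 3) = (5, -2, 1)
Parametric form r = X + t·d:
x = -5 + 5t, y = 3 - 2t, z = 3 + t

x = -5 + 5t, y = 3 - 2t, z = 3 + t


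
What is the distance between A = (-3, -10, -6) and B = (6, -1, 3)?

d = √[(x₂-x₁)² + (y₂-y₁)² + (z₂-z₁)²]
  = √[9² + 9² + 9²]
  = √[81 + 81 + 81]
  = √243
  ≈ 15.59

15.59


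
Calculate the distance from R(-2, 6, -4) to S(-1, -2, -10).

d = √[(x₂-x₁)² + (y₂-y₁)² + (z₂-z₁)²]
  = √[1² + (-8)² + (-6)²]
  = √[1 + 64 + 36]
  = √101
  ≈ 10.05

10.05


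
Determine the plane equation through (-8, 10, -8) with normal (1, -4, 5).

The plane through P with normal n = (a, b, c) satisfies n·(r - P) = 0,
i.e. ax + by + cz = a·x₀ + b·y₀ + c·z₀.
d = 1·(-8) + (-4)·10 + 5·(-8)
  = -8 - 40 - 40
  = -88
Equation: x - 4y + 5z = -88

x - 4y + 5z = -88


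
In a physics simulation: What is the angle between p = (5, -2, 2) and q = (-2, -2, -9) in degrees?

p·q = 5·(-2) + (-2)·(-2) + 2·(-9) = -10 + 4 - 18 = -24
|p| = √(5² + (-2)² + 2²) = √33 ≈ 5.745
|q| = √((-2)² + (-2)² + (-9)²) = √89 ≈ 9.434
cos θ = (p·q)/(|p||q|) = -24/(5.745·9.434) ≈ -0.4429
θ = arccos(-0.4429) ≈ 116.3°

116.3°


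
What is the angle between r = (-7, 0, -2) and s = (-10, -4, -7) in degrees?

r·s = (-7)·(-10) + 0·(-4) + (-2)·(-7) = 70 + 0 + 14 = 84
|r| = √((-7)² + 0² + (-2)²) = √53 ≈ 7.28
|s| = √((-10)² + (-4)² + (-7)²) = √165 ≈ 12.85
cos θ = (r·s)/(|r||s|) = 84/(7.28·12.85) ≈ 0.8983
θ = arccos(0.8983) ≈ 26.07°

26.07°


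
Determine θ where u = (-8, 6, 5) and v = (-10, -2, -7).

u·v = (-8)·(-10) + 6·(-2) + 5·(-7) = 80 - 12 - 35 = 33
|u| = √((-8)² + 6² + 5²) = √125 ≈ 11.18
|v| = √((-10)² + (-2)² + (-7)²) = √153 ≈ 12.37
cos θ = (u·v)/(|u||v|) = 33/(11.18·12.37) ≈ 0.2386
θ = arccos(0.2386) ≈ 76.19°

76.19°


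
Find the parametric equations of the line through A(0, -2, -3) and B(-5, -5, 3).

Direction vector d = B - A = (-5 + 0, -5 + 2, 3 + 3) = (-5, -3, 6)
Parametric form r = A + t·d:
x = 0 - 5t, y = -2 - 3t, z = -3 + 6t

x = 0 - 5t, y = -2 - 3t, z = -3 + 6t


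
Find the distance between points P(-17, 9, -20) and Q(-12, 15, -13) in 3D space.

d = √[(x₂-x₁)² + (y₂-y₁)² + (z₂-z₁)²]
  = √[5² + 6² + 7²]
  = √[25 + 36 + 49]
  = √110
  ≈ 10.49

10.49


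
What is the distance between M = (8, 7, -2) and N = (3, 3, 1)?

d = √[(x₂-x₁)² + (y₂-y₁)² + (z₂-z₁)²]
  = √[(-5)² + (-4)² + 3²]
  = √[25 + 16 + 9]
  = √50
  ≈ 7.071

7.071


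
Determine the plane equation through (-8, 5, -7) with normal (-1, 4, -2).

The plane through P with normal n = (a, b, c) satisfies n·(r - P) = 0,
i.e. ax + by + cz = a·x₀ + b·y₀ + c·z₀.
d = (-1)·(-8) + 4·5 + (-2)·(-7)
  = 8 + 20 + 14
  = 42
Equation: -x + 4y - 2z = 42

-x + 4y - 2z = 42


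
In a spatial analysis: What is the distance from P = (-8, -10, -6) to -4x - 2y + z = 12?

distance = |a·x₀ + b·y₀ + c·z₀ - d| / √(a² + b² + c²)
  = |(-4)·(-8) + (-2)·(-10) + 1·(-6) - 12| / √((-4)² + (-2)² + 1²)
  = |32 + 20 - 6 - 12| / √(16 + 4 + 1)
  = |34| / √21
  = 34 / 4.583
  ≈ 7.419

7.419


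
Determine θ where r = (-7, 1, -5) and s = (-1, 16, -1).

r·s = (-7)·(-1) + 1·16 + (-5)·(-1) = 7 + 16 + 5 = 28
|r| = √((-7)² + 1² + (-5)²) = √75 ≈ 8.66
|s| = √((-1)² + 16² + (-1)²) = √258 ≈ 16.06
cos θ = (r·s)/(|r||s|) = 28/(8.66·16.06) ≈ 0.2013
θ = arccos(0.2013) ≈ 78.39°

78.39°


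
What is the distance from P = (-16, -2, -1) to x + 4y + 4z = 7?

distance = |a·x₀ + b·y₀ + c·z₀ - d| / √(a² + b² + c²)
  = |1·(-16) + 4·(-2) + 4·(-1) - 7| / √(1² + 4² + 4²)
  = |-16 - 8 - 4 - 7| / √(1 + 16 + 16)
  = |-35| / √33
  = 35 / 5.745
  ≈ 6.093

6.093


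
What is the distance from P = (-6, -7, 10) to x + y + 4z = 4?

distance = |a·x₀ + b·y₀ + c·z₀ - d| / √(a² + b² + c²)
  = |1·(-6) + 1·(-7) + 4·10 - 4| / √(1² + 1² + 4²)
  = |-6 - 7 + 40 - 4| / √(1 + 1 + 16)
  = |23| / √18
  = 23 / 4.243
  ≈ 5.421

5.421


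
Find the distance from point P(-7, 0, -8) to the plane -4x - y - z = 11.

distance = |a·x₀ + b·y₀ + c·z₀ - d| / √(a² + b² + c²)
  = |(-4)·(-7) + (-1)·0 + (-1)·(-8) - 11| / √((-4)² + (-1)² + (-1)²)
  = |28 + 0 + 8 - 11| / √(16 + 1 + 1)
  = |25| / √18
  = 25 / 4.243
  ≈ 5.893

5.893


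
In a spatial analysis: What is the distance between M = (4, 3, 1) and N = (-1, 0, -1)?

d = √[(x₂-x₁)² + (y₂-y₁)² + (z₂-z₁)²]
  = √[(-5)² + (-3)² + (-2)²]
  = √[25 + 9 + 4]
  = √38
  ≈ 6.164

6.164


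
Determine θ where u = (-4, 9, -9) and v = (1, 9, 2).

u·v = (-4)·1 + 9·9 + (-9)·2 = -4 + 81 - 18 = 59
|u| = √((-4)² + 9² + (-9)²) = √178 ≈ 13.34
|v| = √(1² + 9² + 2²) = √86 ≈ 9.274
cos θ = (u·v)/(|u||v|) = 59/(13.34·9.274) ≈ 0.4769
θ = arccos(0.4769) ≈ 61.52°

61.52°
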